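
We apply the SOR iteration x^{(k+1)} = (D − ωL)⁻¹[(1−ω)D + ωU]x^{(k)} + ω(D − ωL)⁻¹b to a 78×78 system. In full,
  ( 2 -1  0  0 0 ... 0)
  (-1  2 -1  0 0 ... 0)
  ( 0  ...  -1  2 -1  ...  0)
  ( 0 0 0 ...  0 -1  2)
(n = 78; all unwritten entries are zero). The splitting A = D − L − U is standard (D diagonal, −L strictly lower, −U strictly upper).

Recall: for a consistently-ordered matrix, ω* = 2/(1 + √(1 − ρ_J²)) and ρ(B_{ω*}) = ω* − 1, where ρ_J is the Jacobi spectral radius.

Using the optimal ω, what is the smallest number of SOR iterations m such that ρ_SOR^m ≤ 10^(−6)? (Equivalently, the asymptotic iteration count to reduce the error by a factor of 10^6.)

m = 174

[ρ_J] n=78: ρ(B_J) = cos(π/(n+1)) = cos(π/79) = 0.9992094.
√(1−ρ_J²) = |sin(π/79)| = 0.0397565
ω* = 2 / (1 + 0.0397565) = 2 / 1.0397565 ≈ 1.9235273.
[ρ_SOR] ω* − 1 = 0.9235273.
Need (0.9235273)^m ≤ 10^(−6): m ≥ 6·ln10/|ln 0.9235273| = 13.8155/0.0795549 = 173.660 ⇒ m = 174.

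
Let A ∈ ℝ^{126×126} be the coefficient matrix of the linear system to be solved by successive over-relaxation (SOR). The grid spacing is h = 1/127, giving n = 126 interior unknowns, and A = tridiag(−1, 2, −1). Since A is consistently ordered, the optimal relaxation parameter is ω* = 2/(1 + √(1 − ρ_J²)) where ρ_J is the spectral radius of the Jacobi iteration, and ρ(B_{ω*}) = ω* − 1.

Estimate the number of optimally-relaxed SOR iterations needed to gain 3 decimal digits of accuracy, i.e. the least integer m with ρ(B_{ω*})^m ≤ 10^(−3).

B_J for the 126×126 system has eigenvalues cos(kπ/127); ρ_J = cos(π/127) = 0.9996941.
1 − cos²(π/127) = sin²(π/127) ⇒ √(1−ρ_J²) = sin(π/127) = 0.0247344.
Then 2/(1+√(1−ρ_J²)) = 2/(1+0.0247344); ω* = 2/1.0247344 = 1.9517252.
ρ(B_{ω*}) = ω*−1 = 0.9517252
(0.9517252)^m ≤ 10^{−3}  ⇒  m·ln(0.9517252) ≤ −3·ln10  ⇒  m ≥ 139.610  ⇒  m = 140

m = 140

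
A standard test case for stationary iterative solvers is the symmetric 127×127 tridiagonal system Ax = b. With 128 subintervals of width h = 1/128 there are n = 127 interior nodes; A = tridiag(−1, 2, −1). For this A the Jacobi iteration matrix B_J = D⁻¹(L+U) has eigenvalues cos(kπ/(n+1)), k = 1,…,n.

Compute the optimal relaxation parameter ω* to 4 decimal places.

ω* = 1.9521

n=127: λ(B_J) = 1 − λ(A)/2 = cos(kπ/128); k=1 gives ρ_J = 0.9997.
√(1 − cos²(π/128)) = sin(π/128) ≈ 0.02454.
[ω*] 2 ÷ (1 + 0.02454) = 2 ÷ 1.02454 = 1.9521.
and ρ(B_{ω*}) = 1.9521 − 1 = 0.9521.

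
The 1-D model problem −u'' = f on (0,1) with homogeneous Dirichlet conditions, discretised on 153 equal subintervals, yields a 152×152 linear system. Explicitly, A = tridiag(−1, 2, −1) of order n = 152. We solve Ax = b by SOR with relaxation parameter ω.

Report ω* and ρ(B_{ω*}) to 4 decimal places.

spectrum of D⁻¹(L+U) = {cos(kπ/153) : 1≤k≤152}; ρ_J = cos(π/153) = 0.9998.
√(1−ρ_J²) simplifies to sin(π/153) = 0.02053.
ω* = 2/(1 + 0.02053) = 2/1.02053 = 1.9598.
and ρ(B_{ω*}) = 1.9598 − 1 = 0.9598.

ω* = 1.9598, ρ_SOR = 0.9598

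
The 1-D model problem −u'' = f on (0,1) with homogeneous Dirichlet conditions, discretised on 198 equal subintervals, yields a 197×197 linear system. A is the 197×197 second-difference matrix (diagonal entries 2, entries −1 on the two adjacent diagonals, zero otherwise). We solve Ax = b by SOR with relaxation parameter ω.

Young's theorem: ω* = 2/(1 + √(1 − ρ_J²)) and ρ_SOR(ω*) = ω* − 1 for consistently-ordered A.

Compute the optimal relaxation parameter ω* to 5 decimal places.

[ρ_J] n=197: ρ(B_J) = cos(π/(n+1)) = cos(π/198) = 0.99987.
√(1−ρ_J²) = |sin(π/198)| = 0.015866
Young: ω* = 2/(1+√(1−ρ_J²)) = 2/(1+0.015866) = 2/1.015866 = 1.96876.
ρ_SOR = ω* − 1 ≈ 0.96876.

ω* = 1.96876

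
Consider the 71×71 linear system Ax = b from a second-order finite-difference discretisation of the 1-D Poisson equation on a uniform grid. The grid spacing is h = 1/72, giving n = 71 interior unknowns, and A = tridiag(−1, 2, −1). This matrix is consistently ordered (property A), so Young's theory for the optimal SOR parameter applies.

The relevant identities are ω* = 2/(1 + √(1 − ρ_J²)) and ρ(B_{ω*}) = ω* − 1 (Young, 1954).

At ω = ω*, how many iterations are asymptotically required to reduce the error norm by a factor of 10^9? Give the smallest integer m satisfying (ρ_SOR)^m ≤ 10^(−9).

n=71: λ(B_J) = 1 − λ(A)/2 = cos(kπ/72); k=1 gives ρ_J = 0.9990482.
√(1 − cos²(π/72)) = sin(π/72) ≈ 0.0436194.
ω* = 2/(1 + 0.0436194) = 2/1.0436194 = 1.9164075.
ρ_SOR = ω* − 1 = 1.9164075 − 1 = 0.9164075.
m ≥ 9·ln10 / (−ln 0.9164075) = 237.396; smallest integer m = 238.

m = 238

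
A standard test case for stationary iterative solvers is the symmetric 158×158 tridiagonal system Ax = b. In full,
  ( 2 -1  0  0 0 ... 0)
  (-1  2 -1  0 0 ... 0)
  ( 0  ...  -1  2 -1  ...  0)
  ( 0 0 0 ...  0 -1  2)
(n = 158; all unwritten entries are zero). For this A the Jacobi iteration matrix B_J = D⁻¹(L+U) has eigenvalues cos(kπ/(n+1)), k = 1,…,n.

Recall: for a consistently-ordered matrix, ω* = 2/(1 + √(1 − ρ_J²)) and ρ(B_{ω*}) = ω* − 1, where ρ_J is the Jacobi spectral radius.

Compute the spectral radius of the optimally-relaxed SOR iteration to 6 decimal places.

ρ_J = max_k |cos(kπ/159)| = cos(π/159) = 0.999805
root = sin(π/159) = 0.0197572  (since 1−cos² = sin²).
[ω*] 2 ÷ (1 + 0.0197572) = 2 ÷ 1.0197572 = 1.961251.
At ω = 1.961251 every |λ(B_ω)| = ω−1, so ρ_SOR = 0.961251.

ρ_SOR = 0.961251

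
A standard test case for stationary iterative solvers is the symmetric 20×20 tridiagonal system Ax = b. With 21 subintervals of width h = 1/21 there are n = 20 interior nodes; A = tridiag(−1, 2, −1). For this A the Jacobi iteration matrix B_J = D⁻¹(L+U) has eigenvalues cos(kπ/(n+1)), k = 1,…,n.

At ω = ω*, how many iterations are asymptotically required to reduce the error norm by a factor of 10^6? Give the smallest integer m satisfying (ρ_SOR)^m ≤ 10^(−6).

B_J for the 20×20 system has eigenvalues cos(kπ/21); ρ_J = cos(π/21) = 0.9888308.
√(1 − cos²(π/21)) = sin(π/21) ≈ 0.1490423.
Then 2/(1+√(1−ρ_J²)) = 2/(1+0.1490423); ω* = 2/1.1490423 = 1.7405800.
At ω = 1.7405800 every |λ(B_ω)| = ω−1, so ρ_SOR = 0.7405800.
ρ_SOR^m ≤ 10^(−6) ⇔ m ≥ 6·ln10/(−ln 0.7405800) = 13.8155/0.300322 = 46.002; m = ⌈46.002⌉ = 47.

m = 47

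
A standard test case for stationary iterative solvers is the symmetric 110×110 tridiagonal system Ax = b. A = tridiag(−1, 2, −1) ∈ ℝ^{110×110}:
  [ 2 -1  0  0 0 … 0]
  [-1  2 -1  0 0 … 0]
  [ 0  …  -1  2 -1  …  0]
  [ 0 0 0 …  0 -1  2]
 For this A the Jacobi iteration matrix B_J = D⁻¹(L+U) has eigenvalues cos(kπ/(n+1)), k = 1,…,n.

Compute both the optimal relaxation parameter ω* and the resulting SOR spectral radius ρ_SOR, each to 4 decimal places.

ω* = 1.9450, ρ_SOR = 0.9450

[ρ_J] n=110: ρ(B_J) = cos(π/(n+1)) = cos(π/111) = 0.9996.
root = sin(π/111) = 0.02830  (since 1−cos² = sin²).
ω* = 2/(1 + 0.02830) = 2/1.02830 = 1.9450.
At ω = 1.9450 every |λ(B_ω)| = ω−1, so ρ_SOR = 0.9450.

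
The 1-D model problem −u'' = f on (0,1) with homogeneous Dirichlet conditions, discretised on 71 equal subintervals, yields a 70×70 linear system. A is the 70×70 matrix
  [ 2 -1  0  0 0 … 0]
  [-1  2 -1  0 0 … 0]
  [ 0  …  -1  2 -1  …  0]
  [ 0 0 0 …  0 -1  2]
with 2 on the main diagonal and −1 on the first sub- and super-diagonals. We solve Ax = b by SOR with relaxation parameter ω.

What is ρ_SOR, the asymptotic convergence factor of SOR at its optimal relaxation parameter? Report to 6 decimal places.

ρ_SOR = 0.915281

spectrum of D⁻¹(L+U) = {cos(kπ/71) : 1≤k≤70}; ρ_J = cos(π/71) = 0.999021.
√(1 − cos²(π/71)) = sin(π/71) ≈ 0.0442333.
So ω* = 2/1.0442333 = 1.915281 (Young).
At ω = 1.915281 every |λ(B_ω)| = ω−1, so ρ_SOR = 0.915281.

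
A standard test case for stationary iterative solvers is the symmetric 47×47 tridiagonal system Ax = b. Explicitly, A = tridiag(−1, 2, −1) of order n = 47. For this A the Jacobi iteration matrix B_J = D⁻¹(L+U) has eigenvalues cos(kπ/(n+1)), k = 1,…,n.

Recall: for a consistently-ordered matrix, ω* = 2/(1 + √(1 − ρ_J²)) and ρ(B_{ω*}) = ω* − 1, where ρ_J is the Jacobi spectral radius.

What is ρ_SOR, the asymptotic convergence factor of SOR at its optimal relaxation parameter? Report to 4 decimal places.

spectrum of D⁻¹(L+U) = {cos(kπ/48) : 1≤k≤47}; ρ_J = cos(π/48) = 0.9979.
√(1 − cos²(π/48)) = sin(π/48) ≈ 0.06540.
So ω* = 2/1.06540 = 1.8772 (Young).
Hence ρ(B_{ω*}) = 1.8772 − 1 = 0.8772.

ρ_SOR = 0.8772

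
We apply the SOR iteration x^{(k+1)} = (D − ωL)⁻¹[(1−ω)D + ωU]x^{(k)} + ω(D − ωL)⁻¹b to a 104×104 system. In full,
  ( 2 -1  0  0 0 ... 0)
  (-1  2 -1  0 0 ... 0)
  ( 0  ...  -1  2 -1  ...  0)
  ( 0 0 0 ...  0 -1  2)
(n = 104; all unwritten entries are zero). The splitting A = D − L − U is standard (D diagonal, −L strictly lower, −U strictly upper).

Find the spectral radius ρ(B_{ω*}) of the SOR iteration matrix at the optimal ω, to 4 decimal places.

[ρ_J] n=104: ρ(B_J) = cos(π/(n+1)) = cos(π/105) = 0.9996.
√(1−ρ_J²) simplifies to sin(π/105) = 0.02992.
[ω*] 2 ÷ (1 + 0.02992) = 2 ÷ 1.02992 = 1.9419.
and ρ(B_{ω*}) = 1.9419 − 1 = 0.9419.

ρ_SOR = 0.9419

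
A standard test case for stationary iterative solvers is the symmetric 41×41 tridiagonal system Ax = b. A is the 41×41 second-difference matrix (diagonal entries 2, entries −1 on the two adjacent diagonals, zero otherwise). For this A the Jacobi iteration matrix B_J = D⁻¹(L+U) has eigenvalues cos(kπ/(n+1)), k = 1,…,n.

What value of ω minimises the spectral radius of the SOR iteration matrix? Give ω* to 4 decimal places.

½·tridiag(1,0,1) at n=41: λ_k = cos(kπ/42); max |λ| at k=1 ⇒ ρ_J = cos(π/42) ≈ 0.9972.
1 − cos²(π/42) = sin²(π/42) ⇒ √(1−ρ_J²) = sin(π/42) = 0.07473.
ω* = 2/(1 + 0.07473) = 2/1.07473 = 1.8609.
ρ(B_{ω*}) = ω*−1 = 0.8609

ω* = 1.8609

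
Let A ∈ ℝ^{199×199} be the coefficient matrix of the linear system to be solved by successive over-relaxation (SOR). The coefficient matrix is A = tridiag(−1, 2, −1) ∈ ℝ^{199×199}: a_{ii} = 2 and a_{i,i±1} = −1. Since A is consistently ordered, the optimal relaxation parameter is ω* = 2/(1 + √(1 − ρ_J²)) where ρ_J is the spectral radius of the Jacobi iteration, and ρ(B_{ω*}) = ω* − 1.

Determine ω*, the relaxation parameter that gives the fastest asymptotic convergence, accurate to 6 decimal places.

n=199: λ(B_J) = 1 − λ(A)/2 = cos(kπ/200); k=1 gives ρ_J = 0.999877.
√(1 − cos²(π/200)) = sin(π/200) ≈ 0.0157073.
So ω* = 2/1.0157073 = 1.969071 (Young).
and ρ(B_{ω*}) = 1.969071 − 1 = 0.969071.

ω* = 1.969071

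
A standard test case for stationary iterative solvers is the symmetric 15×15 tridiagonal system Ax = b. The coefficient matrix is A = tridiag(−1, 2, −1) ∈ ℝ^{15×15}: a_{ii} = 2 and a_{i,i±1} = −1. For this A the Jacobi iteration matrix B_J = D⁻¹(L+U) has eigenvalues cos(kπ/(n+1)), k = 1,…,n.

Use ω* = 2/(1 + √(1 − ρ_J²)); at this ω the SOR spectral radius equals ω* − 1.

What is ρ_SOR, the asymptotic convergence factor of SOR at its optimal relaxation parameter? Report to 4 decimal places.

ρ_SOR = 0.6735

spectrum of D⁻¹(L+U) = {cos(kπ/16) : 1≤k≤15}; ρ_J = cos(π/16) = 0.9808.
√(1−ρ_J²) simplifies to sin(π/16) = 0.19509.
Then 2/(1+√(1−ρ_J²)) = 2/(1+0.19509); ω* = 2/1.19509 = 1.6735.
ρ_SOR = ω* − 1 = 1.6735 − 1 = 0.6735.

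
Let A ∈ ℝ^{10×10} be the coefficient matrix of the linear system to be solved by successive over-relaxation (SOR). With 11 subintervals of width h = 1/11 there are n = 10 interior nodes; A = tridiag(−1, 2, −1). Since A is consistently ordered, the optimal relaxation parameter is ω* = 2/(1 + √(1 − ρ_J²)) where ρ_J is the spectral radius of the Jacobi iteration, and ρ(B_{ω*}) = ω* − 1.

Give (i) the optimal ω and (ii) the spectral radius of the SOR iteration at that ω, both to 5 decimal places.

ω* = 1.56039, ρ_SOR = 0.56039

With n=10, ρ(Jacobi) = cos(π/11) = 0.95949.
root = sin(π/11) = 0.281733  (since 1−cos² = sin²).
Then 2/(1+√(1−ρ_J²)) = 2/(1+0.281733); ω* = 2/1.281733 = 1.56039.
[ρ_SOR] ω* − 1 = 0.56039.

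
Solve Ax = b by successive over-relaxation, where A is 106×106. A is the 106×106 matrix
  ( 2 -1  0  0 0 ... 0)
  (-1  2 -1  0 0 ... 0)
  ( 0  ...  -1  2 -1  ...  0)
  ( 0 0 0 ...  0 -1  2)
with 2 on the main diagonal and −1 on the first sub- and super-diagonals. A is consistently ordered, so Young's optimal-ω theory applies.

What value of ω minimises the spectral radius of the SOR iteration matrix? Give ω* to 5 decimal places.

With n=106, ρ(Jacobi) = cos(π/107) = 0.99957.
√(1 − cos²(π/107)) = sin(π/107) ≈ 0.029356.
Young: ω* = 2/(1+√(1−ρ_J²)) = 2/(1+0.029356) = 2/1.029356 = 1.94296.
[ρ_SOR] ω* − 1 = 0.94296.

ω* = 1.94296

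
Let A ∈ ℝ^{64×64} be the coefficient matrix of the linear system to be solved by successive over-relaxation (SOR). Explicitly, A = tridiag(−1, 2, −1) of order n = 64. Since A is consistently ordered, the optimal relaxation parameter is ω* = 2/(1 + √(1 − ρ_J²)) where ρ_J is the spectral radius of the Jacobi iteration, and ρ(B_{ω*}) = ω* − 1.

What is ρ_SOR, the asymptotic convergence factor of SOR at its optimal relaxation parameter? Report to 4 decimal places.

ρ_SOR = 0.9078

With n=64, ρ(Jacobi) = cos(π/65) = 0.9988.
√(1 − cos²(π/65)) = sin(π/65) ≈ 0.04831.
ω* = 2 / (1 + 0.04831) = 2 / 1.04831 ≈ 1.9078.
Hence ρ(B_{ω*}) = 1.9078 − 1 = 0.9078.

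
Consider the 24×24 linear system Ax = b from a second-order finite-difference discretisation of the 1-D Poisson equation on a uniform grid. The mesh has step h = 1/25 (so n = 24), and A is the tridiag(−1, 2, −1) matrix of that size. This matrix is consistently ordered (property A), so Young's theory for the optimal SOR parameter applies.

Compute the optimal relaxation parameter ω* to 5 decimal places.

[ρ_J] n=24: ρ(B_J) = cos(π/(n+1)) = cos(π/25) = 0.99211.
1 − cos²(π/25) = sin²(π/25) ⇒ √(1−ρ_J²) = sin(π/25) = 0.125333.
ω* = 2/(1+0.125333) = 1.77725
and ρ(B_{ω*}) = 1.77725 − 1 = 0.77725.

ω* = 1.77725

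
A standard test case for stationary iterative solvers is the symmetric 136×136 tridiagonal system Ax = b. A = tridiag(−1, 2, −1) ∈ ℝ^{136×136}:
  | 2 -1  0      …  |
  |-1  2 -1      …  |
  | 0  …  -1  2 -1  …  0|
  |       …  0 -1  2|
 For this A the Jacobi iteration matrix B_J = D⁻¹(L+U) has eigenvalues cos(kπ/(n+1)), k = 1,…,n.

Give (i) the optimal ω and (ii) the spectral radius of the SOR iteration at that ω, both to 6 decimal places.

n=136: λ(B_J) = 1 − λ(A)/2 = cos(kπ/137); k=1 gives ρ_J = 0.999737.
1 − cos²(π/137) = sin²(π/137) ⇒ √(1−ρ_J²) = sin(π/137) = 0.0229293.
Young: ω* = 2/(1+√(1−ρ_J²)) = 2/(1+0.0229293) = 2/1.0229293 = 1.955169.
ρ_SOR = ω* − 1 = 1.955169 − 1 = 0.955169.

ω* = 1.955169, ρ_SOR = 0.955169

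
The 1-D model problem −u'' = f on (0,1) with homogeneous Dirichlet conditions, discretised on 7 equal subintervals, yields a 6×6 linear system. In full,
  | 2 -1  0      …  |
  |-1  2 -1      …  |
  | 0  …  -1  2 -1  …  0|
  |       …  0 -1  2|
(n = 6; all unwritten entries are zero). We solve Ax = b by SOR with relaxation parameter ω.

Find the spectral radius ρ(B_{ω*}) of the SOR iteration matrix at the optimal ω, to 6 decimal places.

ρ_SOR = 0.394813

B_J for the 6×6 system has eigenvalues cos(kπ/7); ρ_J = cos(π/7) = 0.900969.
√(1−ρ_J²) = |sin(π/7)| = 0.4338837
[ω*] 2 ÷ (1 + 0.4338837) = 2 ÷ 1.4338837 = 1.394813.
ρ_SOR = ω* − 1 ≈ 0.394813.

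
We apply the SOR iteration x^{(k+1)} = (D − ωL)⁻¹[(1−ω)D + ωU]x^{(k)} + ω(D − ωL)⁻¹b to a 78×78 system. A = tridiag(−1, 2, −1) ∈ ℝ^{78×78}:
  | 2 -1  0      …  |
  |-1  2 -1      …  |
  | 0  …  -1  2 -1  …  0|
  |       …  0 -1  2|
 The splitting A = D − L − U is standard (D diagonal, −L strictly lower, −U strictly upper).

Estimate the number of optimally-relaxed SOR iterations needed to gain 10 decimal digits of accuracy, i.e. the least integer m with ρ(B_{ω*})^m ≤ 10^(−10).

m = 290

½·tridiag(1,0,1) at n=78: λ_k = cos(kπ/79); max |λ| at k=1 ⇒ ρ_J = cos(π/79) ≈ 0.9992094.
√(1−ρ_J²) = |sin(π/79)| = 0.0397565
[ω*] 2 ÷ (1 + 0.0397565) = 2 ÷ 1.0397565 = 1.9235273.
ρ(B_{ω*}) = ω*−1 = 0.9235273
Need (0.9235273)^m ≤ 10^(−10): m ≥ 10·ln10/|ln 0.9235273| = 23.0259/0.0795549 = 289.434 ⇒ m = 290.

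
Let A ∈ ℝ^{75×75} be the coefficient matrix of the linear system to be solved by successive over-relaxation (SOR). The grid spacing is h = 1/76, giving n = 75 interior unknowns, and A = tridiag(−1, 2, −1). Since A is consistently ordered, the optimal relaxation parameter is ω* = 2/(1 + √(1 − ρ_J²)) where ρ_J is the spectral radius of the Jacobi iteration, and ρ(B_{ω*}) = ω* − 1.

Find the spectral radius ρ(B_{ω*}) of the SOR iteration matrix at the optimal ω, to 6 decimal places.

spectrum of D⁻¹(L+U) = {cos(kπ/76) : 1≤k≤75}; ρ_J = cos(π/76) = 0.999146.
√(1 − cos²(π/76)) = sin(π/76) ≈ 0.0413250.
ω* = 2 / (1 + 0.0413250) = 2 / 1.0413250 ≈ 1.920630.
ρ_SOR = ω* − 1 ≈ 0.920630.

ρ_SOR = 0.920630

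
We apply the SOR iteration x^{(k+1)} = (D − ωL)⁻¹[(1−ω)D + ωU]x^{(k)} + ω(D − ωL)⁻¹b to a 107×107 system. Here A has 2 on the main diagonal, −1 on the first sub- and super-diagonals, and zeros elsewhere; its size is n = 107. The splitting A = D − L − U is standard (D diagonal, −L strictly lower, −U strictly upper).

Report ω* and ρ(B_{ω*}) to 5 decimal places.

ω* = 1.94347, ρ_SOR = 0.94347

½·tridiag(1,0,1) at n=107: λ_k = cos(kπ/108); max |λ| at k=1 ⇒ ρ_J = cos(π/108) ≈ 0.99958.
√(1−ρ_J²) = |sin(π/108)| = 0.029085
ω* = 2/(1+0.029085) = 1.94347
[ρ_SOR] ω* − 1 = 0.94347.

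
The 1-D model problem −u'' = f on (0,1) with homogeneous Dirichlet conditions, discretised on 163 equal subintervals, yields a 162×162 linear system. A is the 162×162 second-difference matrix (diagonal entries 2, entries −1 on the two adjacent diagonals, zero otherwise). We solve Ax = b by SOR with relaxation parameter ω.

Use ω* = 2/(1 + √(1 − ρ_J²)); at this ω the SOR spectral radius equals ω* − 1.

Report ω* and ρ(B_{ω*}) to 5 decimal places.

B_J for the 162×162 system has eigenvalues cos(kπ/163); ρ_J = cos(π/163) = 0.99981.
1 − cos²(π/163) = sin²(π/163) ⇒ √(1−ρ_J²) = sin(π/163) = 0.019272.
ω* = 2/(1 + 0.019272) = 2/1.019272 = 1.96218.
and ρ(B_{ω*}) = 1.96218 − 1 = 0.96218.

ω* = 1.96218, ρ_SOR = 0.96218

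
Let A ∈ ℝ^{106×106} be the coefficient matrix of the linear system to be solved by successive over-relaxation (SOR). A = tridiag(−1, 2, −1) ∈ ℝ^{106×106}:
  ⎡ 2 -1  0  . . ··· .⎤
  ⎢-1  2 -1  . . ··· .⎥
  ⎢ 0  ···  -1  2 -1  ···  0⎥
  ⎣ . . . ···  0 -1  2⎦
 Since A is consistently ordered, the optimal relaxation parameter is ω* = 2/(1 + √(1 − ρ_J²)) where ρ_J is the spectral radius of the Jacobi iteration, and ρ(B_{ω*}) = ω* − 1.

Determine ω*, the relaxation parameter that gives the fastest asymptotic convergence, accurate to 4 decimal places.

[ρ_J] n=106: ρ(B_J) = cos(π/(n+1)) = cos(π/107) = 0.9996.
√(1 − cos²(π/107)) = sin(π/107) ≈ 0.02936.
[ω*] 2 ÷ (1 + 0.02936) = 2 ÷ 1.02936 = 1.9430.
At ω = 1.9430 every |λ(B_ω)| = ω−1, so ρ_SOR = 0.9430.

ω* = 1.9430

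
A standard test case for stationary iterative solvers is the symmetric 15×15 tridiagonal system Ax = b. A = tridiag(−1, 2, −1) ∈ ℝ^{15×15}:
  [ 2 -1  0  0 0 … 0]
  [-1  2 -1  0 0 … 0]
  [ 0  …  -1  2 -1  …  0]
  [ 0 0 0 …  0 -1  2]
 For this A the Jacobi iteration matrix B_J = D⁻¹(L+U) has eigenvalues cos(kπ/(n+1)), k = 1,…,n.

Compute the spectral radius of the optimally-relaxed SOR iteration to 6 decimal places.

spectrum of D⁻¹(L+U) = {cos(kπ/16) : 1≤k≤15}; ρ_J = cos(π/16) = 0.980785.
√(1−ρ_J²) simplifies to sin(π/16) = 0.1950903.
ω* = 2/(1 + 0.1950903) = 2/1.1950903 = 1.673514.
ρ(B_{ω*}) = ω*−1 = 0.673514

ρ_SOR = 0.673514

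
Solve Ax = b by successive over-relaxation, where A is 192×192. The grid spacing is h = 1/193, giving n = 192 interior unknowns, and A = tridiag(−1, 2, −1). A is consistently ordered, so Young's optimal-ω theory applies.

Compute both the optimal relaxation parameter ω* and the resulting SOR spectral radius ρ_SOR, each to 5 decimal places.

spectrum of D⁻¹(L+U) = {cos(kπ/193) : 1≤k≤192}; ρ_J = cos(π/193) = 0.99987.
√(1 − cos²(π/193)) = sin(π/193) ≈ 0.016277.
ω* = 2 / (1 + 0.016277) = 2 / 1.016277 ≈ 1.96797.
and ρ(B_{ω*}) = 1.96797 − 1 = 0.96797.

ω* = 1.96797, ρ_SOR = 0.96797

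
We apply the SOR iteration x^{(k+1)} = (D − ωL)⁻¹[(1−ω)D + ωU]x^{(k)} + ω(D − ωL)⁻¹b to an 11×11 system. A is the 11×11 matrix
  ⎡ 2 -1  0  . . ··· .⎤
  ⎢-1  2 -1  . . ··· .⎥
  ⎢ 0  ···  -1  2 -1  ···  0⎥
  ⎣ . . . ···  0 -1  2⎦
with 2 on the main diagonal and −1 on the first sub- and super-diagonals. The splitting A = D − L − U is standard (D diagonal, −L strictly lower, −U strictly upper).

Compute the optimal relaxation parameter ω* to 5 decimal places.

ω* = 1.58879

spectrum of D⁻¹(L+U) = {cos(kπ/12) : 1≤k≤11}; ρ_J = cos(π/12) = 0.96593.
√(1 − cos²(π/12)) = sin(π/12) ≈ 0.258819.
[ω*] 2 ÷ (1 + 0.258819) = 2 ÷ 1.258819 = 1.58879.
ρ_SOR = ω* − 1 = 1.58879 − 1 = 0.58879.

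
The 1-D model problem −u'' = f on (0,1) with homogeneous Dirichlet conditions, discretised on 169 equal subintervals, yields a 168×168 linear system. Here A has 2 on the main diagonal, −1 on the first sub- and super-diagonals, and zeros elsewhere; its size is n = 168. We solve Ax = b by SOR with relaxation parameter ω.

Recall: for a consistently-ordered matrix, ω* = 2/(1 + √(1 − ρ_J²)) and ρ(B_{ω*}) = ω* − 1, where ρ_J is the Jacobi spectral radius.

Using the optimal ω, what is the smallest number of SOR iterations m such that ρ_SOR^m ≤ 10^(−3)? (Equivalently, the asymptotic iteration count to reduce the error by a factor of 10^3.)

m = 186

B_J for the 168×168 system has eigenvalues cos(kπ/169); ρ_J = cos(π/169) = 0.9998272.
√(1−ρ_J²) simplifies to sin(π/169) = 0.0185882.
So ω* = 2/1.0185882 = 1.9635020 (Young).
ρ(B_{ω*}) = ω*−1 = 0.9635020
3·ln10 = 6.90776; −ln(0.9635020) = 0.0371807; m = ⌈6.90776/0.0371807⌉ = ⌈185.789⌉ = 186.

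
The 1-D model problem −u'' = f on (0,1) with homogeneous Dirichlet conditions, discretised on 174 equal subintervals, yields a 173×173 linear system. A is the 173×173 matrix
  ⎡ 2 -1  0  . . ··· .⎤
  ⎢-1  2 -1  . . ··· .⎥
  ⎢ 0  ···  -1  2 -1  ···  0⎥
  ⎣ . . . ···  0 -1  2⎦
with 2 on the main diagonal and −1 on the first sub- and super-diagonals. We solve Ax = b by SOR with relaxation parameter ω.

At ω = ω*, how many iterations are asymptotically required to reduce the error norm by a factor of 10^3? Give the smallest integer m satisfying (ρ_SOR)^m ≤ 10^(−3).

m = 192

With n=173, ρ(Jacobi) = cos(π/174) = 0.9998370.
1 − cos²(π/174) = sin²(π/174) ⇒ √(1−ρ_J²) = sin(π/174) = 0.0180541.
ω* = 2/(1 + 0.0180541) = 2/1.0180541 = 1.9645321.
and ρ(B_{ω*}) = 1.9645321 − 1 = 0.9645321.
Need (0.9645321)^m ≤ 10^(−3): m ≥ 3·ln10/|ln 0.9645321| = 6.90776/0.0361122 = 191.286 ⇒ m = 192.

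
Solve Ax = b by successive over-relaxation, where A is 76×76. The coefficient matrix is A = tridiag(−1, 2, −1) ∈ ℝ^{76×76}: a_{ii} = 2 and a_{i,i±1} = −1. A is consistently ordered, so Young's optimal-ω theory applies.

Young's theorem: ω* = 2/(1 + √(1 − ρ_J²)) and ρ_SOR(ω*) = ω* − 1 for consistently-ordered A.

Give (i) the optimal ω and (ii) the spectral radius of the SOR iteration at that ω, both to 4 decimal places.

spectrum of D⁻¹(L+U) = {cos(kπ/77) : 1≤k≤76}; ρ_J = cos(π/77) = 0.9992.
√(1 − cos²(π/77)) = sin(π/77) ≈ 0.04079.
ω* = 2 / (1 + 0.04079) = 2 / 1.04079 ≈ 1.9216.
and ρ(B_{ω*}) = 1.9216 − 1 = 0.9216.

ω* = 1.9216, ρ_SOR = 0.9216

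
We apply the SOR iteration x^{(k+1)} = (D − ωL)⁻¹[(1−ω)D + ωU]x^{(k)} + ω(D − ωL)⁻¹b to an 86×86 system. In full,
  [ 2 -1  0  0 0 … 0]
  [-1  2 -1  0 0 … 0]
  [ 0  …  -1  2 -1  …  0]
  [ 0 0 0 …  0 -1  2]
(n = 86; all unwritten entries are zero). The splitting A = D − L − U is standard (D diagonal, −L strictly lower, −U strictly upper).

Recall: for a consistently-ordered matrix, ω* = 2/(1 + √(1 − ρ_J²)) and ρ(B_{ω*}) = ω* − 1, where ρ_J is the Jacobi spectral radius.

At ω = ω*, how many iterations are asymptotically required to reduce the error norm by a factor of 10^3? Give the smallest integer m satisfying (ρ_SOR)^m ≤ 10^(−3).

m = 96

B_J for the 86×86 system has eigenvalues cos(kπ/87); ρ_J = cos(π/87) = 0.9993481.
√(1 − cos²(π/87)) = sin(π/87) ≈ 0.0361024.
ω* = 2 / (1 + 0.0361024) = 2 / 1.0361024 ≈ 1.9303111.
ρ_SOR = ω* − 1 = 1.9303111 − 1 = 0.9303111.
(0.9303111)^m ≤ 10^{−3}  ⇒  m·ln(0.9303111) ≤ −3·ln10  ⇒  m ≥ 95.627  ⇒  m = 96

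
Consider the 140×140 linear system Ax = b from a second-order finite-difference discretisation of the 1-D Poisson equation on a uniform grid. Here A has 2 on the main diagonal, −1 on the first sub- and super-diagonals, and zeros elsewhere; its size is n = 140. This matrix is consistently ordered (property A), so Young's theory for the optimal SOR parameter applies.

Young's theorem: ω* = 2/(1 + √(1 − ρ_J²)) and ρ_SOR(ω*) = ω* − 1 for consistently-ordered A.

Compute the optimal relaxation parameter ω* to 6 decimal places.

spectrum of D⁻¹(L+U) = {cos(kπ/141) : 1≤k≤140}; ρ_J = cos(π/141) = 0.999752.
√(1−ρ_J²) = |sin(π/141)| = 0.0222790
ω* = 2 / (1 + 0.0222790) = 2 / 1.0222790 ≈ 1.956413.
Hence ρ(B_{ω*}) = 1.956413 − 1 = 0.956413.

ω* = 1.956413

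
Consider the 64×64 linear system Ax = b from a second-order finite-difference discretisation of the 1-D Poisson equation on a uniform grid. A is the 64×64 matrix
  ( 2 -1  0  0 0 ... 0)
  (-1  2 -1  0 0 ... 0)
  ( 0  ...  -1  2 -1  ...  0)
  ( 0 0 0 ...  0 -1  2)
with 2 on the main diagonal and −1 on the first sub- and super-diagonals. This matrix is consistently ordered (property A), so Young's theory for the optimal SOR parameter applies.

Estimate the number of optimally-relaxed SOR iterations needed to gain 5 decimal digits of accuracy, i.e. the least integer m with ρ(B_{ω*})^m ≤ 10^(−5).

m = 120

½·tridiag(1,0,1) at n=64: λ_k = cos(kπ/65); max |λ| at k=1 ⇒ ρ_J = cos(π/65) ≈ 0.9988322.
√(1−ρ_J²) simplifies to sin(π/65) = 0.0483134.
Then 2/(1+√(1−ρ_J²)) = 2/(1+0.0483134); ω* = 2/1.0483134 = 1.9078264.
[ρ_SOR] ω* − 1 = 0.9078264.
For 5 digits: m = 5·ln10 / (−ln 0.9078264) = 11.5129/0.0967021 = 119.055; round up → m = 120.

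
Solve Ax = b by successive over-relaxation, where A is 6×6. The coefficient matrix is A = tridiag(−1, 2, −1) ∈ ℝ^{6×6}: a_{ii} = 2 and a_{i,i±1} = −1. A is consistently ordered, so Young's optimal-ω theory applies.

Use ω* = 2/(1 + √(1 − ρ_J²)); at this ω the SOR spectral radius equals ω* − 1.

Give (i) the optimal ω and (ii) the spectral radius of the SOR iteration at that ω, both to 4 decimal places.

½·tridiag(1,0,1) at n=6: λ_k = cos(kπ/7); max |λ| at k=1 ⇒ ρ_J = cos(π/7) ≈ 0.9010.
√(1−ρ_J²) simplifies to sin(π/7) = 0.43388.
ω* = 2 / (1 + 0.43388) = 2 / 1.43388 ≈ 1.3948.
ρ_SOR = ω* − 1 = 1.3948 − 1 = 0.3948.

ω* = 1.3948, ρ_SOR = 0.3948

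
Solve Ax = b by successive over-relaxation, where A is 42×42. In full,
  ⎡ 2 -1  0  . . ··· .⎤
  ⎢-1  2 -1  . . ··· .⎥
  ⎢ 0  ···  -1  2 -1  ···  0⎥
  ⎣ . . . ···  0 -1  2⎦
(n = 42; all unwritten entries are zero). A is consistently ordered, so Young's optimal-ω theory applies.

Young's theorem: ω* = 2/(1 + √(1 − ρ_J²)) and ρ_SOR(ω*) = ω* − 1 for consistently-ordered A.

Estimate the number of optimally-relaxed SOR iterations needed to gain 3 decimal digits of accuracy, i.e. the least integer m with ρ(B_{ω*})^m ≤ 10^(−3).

With n=42, ρ(Jacobi) = cos(π/43) = 0.9973323.
root = sin(π/43) = 0.0729953  (since 1−cos² = sin²).
Then 2/(1+√(1−ρ_J²)) = 2/(1+0.0729953); ω* = 2/1.0729953 = 1.8639411.
[ρ_SOR] ω* − 1 = 0.8639411.
m ≥ 3·ln10 / (−ln 0.8639411) = 47.232; smallest integer m = 48.

m = 48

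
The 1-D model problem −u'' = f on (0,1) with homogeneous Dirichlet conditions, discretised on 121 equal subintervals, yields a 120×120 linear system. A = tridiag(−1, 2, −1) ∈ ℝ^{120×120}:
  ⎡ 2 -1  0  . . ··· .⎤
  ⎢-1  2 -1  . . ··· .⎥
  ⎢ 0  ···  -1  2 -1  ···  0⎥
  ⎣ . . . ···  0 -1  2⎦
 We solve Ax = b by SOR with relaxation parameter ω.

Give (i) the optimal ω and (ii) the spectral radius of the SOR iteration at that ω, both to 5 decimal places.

ω* = 1.94939, ρ_SOR = 0.94939

With n=120, ρ(Jacobi) = cos(π/121) = 0.99966.
root = sin(π/121) = 0.025961  (since 1−cos² = sin²).
[ω*] 2 ÷ (1 + 0.025961) = 2 ÷ 1.025961 = 1.94939.
and ρ(B_{ω*}) = 1.94939 − 1 = 0.94939.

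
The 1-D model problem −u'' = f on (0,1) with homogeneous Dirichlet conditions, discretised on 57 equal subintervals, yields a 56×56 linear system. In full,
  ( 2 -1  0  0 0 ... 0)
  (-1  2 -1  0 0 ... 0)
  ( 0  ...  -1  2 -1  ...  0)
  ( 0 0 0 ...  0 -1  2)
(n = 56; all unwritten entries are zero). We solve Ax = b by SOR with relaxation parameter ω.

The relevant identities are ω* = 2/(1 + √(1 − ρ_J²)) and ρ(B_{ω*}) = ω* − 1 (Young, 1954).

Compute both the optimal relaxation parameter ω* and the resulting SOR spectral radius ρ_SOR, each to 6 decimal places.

ω* = 1.895577, ρ_SOR = 0.895577

B_J for the 56×56 system has eigenvalues cos(kπ/57); ρ_J = cos(π/57) = 0.998482.
√(1 − cos²(π/57)) = sin(π/57) ≈ 0.0550878.
[ω*] 2 ÷ (1 + 0.0550878) = 2 ÷ 1.0550878 = 1.895577.
ρ_SOR = ω* − 1 ≈ 0.895577.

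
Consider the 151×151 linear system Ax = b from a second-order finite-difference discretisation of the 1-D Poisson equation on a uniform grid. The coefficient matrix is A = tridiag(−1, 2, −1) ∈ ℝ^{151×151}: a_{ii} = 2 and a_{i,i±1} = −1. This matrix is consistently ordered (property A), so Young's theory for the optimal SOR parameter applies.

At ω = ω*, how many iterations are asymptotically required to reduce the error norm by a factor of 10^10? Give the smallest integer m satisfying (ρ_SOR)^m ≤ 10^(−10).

n=151: λ(B_J) = 1 − λ(A)/2 = cos(kπ/152); k=1 gives ρ_J = 0.9997864.
√(1−ρ_J²) simplifies to sin(π/152) = 0.0206669.
[ω*] 2 ÷ (1 + 0.0206669) = 2 ÷ 1.0206669 = 1.9595031.
At ω = 1.9595031 every |λ(B_ω)| = ω−1, so ρ_SOR = 0.9595031.
10·ln10 = 23.0259; −ln(0.9595031) = 0.0413397; m = ⌈23.0259/0.0413397⌉ = ⌈556.992⌉ = 557.

m = 557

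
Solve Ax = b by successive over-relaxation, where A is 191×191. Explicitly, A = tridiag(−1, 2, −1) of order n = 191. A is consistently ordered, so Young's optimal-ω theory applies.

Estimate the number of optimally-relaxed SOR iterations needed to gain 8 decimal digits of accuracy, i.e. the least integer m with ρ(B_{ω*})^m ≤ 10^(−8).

½·tridiag(1,0,1) at n=191: λ_k = cos(kπ/192); max |λ| at k=1 ⇒ ρ_J = cos(π/192) ≈ 0.9998661.
√(1−ρ_J²) = |sin(π/192)| = 0.0163617
ω* = 2/(1 + 0.0163617) = 2/1.0163617 = 1.9678034.
ρ_SOR = ω* − 1 ≈ 0.9678034.
Need (0.9678034)^m ≤ 10^(−8): m ≥ 8·ln10/|ln 0.9678034| = 18.4207/0.0327263 = 562.871 ⇒ m = 563.

m = 563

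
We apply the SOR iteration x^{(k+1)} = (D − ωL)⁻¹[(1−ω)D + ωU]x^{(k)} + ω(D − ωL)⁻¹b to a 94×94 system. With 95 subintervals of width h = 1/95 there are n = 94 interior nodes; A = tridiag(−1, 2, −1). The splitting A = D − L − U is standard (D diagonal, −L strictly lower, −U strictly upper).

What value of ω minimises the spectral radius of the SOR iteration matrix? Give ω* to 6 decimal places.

n=94: λ(B_J) = 1 − λ(A)/2 = cos(kπ/95); k=1 gives ρ_J = 0.999453.
√(1 − cos²(π/95)) = sin(π/95) ≈ 0.0330634.
So ω* = 2/1.0330634 = 1.935990 (Young).
[ρ_SOR] ω* − 1 = 0.935990.

ω* = 1.935990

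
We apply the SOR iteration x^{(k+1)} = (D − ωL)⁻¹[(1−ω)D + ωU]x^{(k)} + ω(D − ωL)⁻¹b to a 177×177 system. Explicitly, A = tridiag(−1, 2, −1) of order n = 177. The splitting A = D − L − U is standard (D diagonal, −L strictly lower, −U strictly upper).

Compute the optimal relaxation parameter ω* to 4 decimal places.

ω* = 1.9653

n=177: λ(B_J) = 1 − λ(A)/2 = cos(kπ/178); k=1 gives ρ_J = 0.9998.
1 − cos²(π/178) = sin²(π/178) ⇒ √(1−ρ_J²) = sin(π/178) = 0.01765.
ω* = 2 / (1 + 0.01765) = 2 / 1.01765 ≈ 1.9653.
ρ_SOR = ω* − 1 ≈ 0.9653.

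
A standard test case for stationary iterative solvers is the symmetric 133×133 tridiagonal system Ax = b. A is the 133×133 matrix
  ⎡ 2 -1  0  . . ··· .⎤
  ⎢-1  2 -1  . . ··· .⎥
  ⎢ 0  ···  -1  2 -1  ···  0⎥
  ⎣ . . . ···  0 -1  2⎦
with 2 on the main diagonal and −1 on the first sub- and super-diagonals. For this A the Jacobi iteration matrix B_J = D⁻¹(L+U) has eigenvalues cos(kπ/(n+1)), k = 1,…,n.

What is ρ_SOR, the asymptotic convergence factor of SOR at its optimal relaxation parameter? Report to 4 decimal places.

ρ_SOR = 0.9542

[ρ_J] n=133: ρ(B_J) = cos(π/(n+1)) = cos(π/134) = 0.9997.
root = sin(π/134) = 0.02344  (since 1−cos² = sin²).
So ω* = 2/1.02344 = 1.9542 (Young).
ρ_SOR = ω* − 1 = 1.9542 − 1 = 0.9542.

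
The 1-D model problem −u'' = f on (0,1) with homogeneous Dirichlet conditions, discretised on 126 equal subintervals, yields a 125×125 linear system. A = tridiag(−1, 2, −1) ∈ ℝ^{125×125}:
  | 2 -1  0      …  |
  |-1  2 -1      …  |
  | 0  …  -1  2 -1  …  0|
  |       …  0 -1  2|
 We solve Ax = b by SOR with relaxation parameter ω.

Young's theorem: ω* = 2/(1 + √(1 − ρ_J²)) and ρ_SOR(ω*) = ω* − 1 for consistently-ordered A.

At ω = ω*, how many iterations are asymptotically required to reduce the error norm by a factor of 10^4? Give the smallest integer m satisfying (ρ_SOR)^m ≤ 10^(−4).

ρ_J = max_k |cos(kπ/126)| = cos(π/126) = 0.9996892
√(1−ρ_J²) simplifies to sin(π/126) = 0.0249307.
Young: ω* = 2/(1+√(1−ρ_J²)) = 2/(1+0.0249307) = 2/1.0249307 = 1.9513514.
and ρ(B_{ω*}) = 1.9513514 − 1 = 0.9513514.
(0.9513514)^m ≤ 10^{−4}  ⇒  m·ln(0.9513514) ≤ −4·ln10  ⇒  m ≥ 184.680  ⇒  m = 185

m = 185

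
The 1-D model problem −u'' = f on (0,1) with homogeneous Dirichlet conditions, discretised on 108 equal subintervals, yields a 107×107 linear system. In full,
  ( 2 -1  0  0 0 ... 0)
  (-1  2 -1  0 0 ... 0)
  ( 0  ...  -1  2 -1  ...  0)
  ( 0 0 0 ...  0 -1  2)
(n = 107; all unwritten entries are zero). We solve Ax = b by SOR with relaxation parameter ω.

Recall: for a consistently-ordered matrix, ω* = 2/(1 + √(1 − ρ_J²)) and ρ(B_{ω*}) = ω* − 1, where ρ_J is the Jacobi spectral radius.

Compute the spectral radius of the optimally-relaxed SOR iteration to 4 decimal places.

n=107: λ(B_J) = 1 − λ(A)/2 = cos(kπ/108); k=1 gives ρ_J = 0.9996.
root = sin(π/108) = 0.02908  (since 1−cos² = sin²).
ω* = 2/(1 + 0.02908) = 2/1.02908 = 1.9435.
and ρ(B_{ω*}) = 1.9435 − 1 = 0.9435.

ρ_SOR = 0.9435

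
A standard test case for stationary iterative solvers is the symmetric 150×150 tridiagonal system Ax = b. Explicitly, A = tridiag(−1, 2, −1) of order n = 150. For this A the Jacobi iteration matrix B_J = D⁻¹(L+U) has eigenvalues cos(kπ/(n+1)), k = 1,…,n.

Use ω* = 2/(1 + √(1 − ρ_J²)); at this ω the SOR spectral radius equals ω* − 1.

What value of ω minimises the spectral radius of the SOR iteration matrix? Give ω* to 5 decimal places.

ω* = 1.95924

B_J for the 150×150 system has eigenvalues cos(kπ/151); ρ_J = cos(π/151) = 0.99978.
root = sin(π/151) = 0.020804  (since 1−cos² = sin²).
ω* = 2/(1 + 0.020804) = 2/1.020804 = 1.95924.
ρ_SOR = ω* − 1 ≈ 0.95924.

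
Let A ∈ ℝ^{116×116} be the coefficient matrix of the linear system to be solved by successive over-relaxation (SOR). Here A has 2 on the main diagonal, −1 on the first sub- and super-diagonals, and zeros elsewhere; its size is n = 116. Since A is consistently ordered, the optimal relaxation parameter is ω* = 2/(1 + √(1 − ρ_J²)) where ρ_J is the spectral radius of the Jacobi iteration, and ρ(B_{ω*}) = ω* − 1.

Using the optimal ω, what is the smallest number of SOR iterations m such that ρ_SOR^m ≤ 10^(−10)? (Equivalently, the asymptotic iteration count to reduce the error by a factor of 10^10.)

n=116: λ(B_J) = 1 − λ(A)/2 = cos(kπ/117); k=1 gives ρ_J = 0.9996395.
root = sin(π/117) = 0.0268480  (since 1−cos² = sin²).
ω* = 2 / (1 + 0.0268480) = 2 / 1.0268480 ≈ 1.9477079.
and ρ(B_{ω*}) = 1.9477079 − 1 = 0.9477079.
(0.9477079)^m ≤ 10^{−10}  ⇒  m·ln(0.9477079) ≤ −10·ln10  ⇒  m ≥ 428.717  ⇒  m = 429

m = 429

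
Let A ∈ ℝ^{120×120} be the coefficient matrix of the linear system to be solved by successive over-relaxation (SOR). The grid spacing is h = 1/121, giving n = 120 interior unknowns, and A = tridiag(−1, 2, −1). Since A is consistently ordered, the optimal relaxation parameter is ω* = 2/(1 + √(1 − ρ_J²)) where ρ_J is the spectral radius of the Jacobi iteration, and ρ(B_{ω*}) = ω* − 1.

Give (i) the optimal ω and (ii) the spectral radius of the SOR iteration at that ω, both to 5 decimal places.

ρ_J = max_k |cos(kπ/121)| = cos(π/121) = 0.99966
1 − cos²(π/121) = sin²(π/121) ⇒ √(1−ρ_J²) = sin(π/121) = 0.025961.
Then 2/(1+√(1−ρ_J²)) = 2/(1+0.025961); ω* = 2/1.025961 = 1.94939.
ρ_SOR = ω* − 1 ≈ 0.94939.

ω* = 1.94939, ρ_SOR = 0.94939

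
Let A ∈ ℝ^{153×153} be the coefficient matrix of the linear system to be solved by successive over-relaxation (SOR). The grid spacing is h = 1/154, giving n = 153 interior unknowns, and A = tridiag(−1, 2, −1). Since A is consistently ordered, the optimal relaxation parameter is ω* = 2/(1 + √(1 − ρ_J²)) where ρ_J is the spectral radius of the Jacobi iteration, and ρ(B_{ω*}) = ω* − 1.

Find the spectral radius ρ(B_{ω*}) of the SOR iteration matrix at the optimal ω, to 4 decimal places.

ρ_SOR = 0.9600

[ρ_J] n=153: ρ(B_J) = cos(π/(n+1)) = cos(π/154) = 0.9998.
1 − cos²(π/154) = sin²(π/154) ⇒ √(1−ρ_J²) = sin(π/154) = 0.02040.
Young: ω* = 2/(1+√(1−ρ_J²)) = 2/(1+0.02040) = 2/1.02040 = 1.9600.
ρ_SOR = ω* − 1 = 1.9600 − 1 = 0.9600.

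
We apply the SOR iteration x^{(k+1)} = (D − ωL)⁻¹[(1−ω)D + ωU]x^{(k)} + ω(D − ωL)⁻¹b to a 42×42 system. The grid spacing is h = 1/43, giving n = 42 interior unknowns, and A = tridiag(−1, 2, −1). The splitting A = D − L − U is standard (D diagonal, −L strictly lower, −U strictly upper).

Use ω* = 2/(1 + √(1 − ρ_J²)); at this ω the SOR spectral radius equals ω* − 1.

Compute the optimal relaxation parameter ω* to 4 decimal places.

B_J for the 42×42 system has eigenvalues cos(kπ/43); ρ_J = cos(π/43) = 0.9973.
1 − cos²(π/43) = sin²(π/43) ⇒ √(1−ρ_J²) = sin(π/43) = 0.07300.
Young: ω* = 2/(1+√(1−ρ_J²)) = 2/(1+0.07300) = 2/1.07300 = 1.8639.
Hence ρ(B_{ω*}) = 1.8639 − 1 = 0.8639.

ω* = 1.8639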